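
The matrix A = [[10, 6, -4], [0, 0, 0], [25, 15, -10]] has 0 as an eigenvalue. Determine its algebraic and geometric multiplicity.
algebraic multiplicity 3, geometric multiplicity 2

The characteristic polynomial is x^3, so the factor x appears with exponent 3: the algebraic multiplicity is 3.

rank(A) = 1, so the eigenspace has dimension 3 - 1 = 2: the geometric multiplicity is 2.

Since 2 < 3, A is not diagonalizable.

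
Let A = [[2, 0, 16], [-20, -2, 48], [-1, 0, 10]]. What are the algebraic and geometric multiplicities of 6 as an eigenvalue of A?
The characteristic polynomial is (x - 6)^2(x + 2), so the factor x - 6 appears with exponent 2: the algebraic multiplicity is 2.

rank(A - 6I) = 2, so the eigenspace has dimension 3 - 2 = 1: the geometric multiplicity is 1.

Since 1 < 2, A is not diagonalizable.

algebraic multiplicity 2, geometric multiplicity 1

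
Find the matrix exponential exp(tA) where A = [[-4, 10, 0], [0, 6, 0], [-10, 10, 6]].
e^{tA} = [[e^{-4*t}, (e^{10*t} - 1)*e^{-4*t}, 0], [0, e^{6*t}, 0], [(1 - e^{10*t})*e^{-4*t}, (e^{10*t} - 1)*e^{-4*t}, e^{6*t}]]

A has Jordan form J = [[-4, 0, 0], [0, 6, 0], [0, 0, 6]] with A = PJP^{-1}, so e^{tA} = P e^{tJ} P^{-1}.

For a Jordan block J_k(λ), e^{tJ_k(λ)} = e^{λt} · (I + tN + t^2 N^2/2! + ... + t^{k-1} N^{k-1}/(k-1)!) where N is the nilpotent superdiagonal part.

Assembling the blocks and conjugating back gives the entries of e^{tA} as shown above.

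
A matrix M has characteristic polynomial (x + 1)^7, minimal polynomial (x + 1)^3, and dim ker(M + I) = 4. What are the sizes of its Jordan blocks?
Jordan blocks: (-1, 3), (-1, 2), (-1, 1), (-1, 1)

λ = -1: algebraic multiplicity 7 (exponent in χ_M), largest block size 3 (exponent in m_M), 4 blocks (geometric multiplicity). These force block sizes [3, 2, 1, 1].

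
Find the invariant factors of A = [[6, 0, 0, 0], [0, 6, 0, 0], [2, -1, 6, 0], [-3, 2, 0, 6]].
The Jordan structure of A has elementary divisors (x - 6)^2, (x - 6)^2. Arranging the block sizes at each eigenvalue in decreasing order and taking row products gives the invariant factors.

Invariant factors (smallest first, each dividing the next): (x - 6)^2, (x - 6)^2.

Check: the last factor (x - 6)^2 is the minimal polynomial, and the product (x - 6)^4 is the characteristic polynomial.

(x - 6)^2, (x - 6)^2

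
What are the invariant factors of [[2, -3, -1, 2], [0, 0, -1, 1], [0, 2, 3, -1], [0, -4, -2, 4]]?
The Jordan structure of A has elementary divisors (x - 2)^2, (x - 2), (x - 3). Arranging the block sizes at each eigenvalue in decreasing order and taking row products gives the invariant factors.

Invariant factors (smallest first, each dividing the next): x - 2, (x - 3)(x - 2)^2.

Check: the last factor (x - 3)(x - 2)^2 is the minimal polynomial, and the product (x - 3)(x - 2)^3 is the characteristic polynomial.

x - 2, (x - 3)(x - 2)^2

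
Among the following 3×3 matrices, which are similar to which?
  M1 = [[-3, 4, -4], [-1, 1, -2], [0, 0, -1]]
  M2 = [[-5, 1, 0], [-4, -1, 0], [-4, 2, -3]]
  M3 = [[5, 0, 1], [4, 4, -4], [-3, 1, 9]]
3 classes: {M1}, {M2}, {M3}

Characteristic polynomials: χ_{M1} = (x + 1)^3, χ_{M2} = (x + 3)^3, χ_{M3} = (x - 6)^3.

{M1}: invariant factors x + 1, (x + 1)^2.

{M2}: invariant factors x + 3, (x + 3)^2.

{M3}: invariant factors (x - 6)^3.

Matrices are similar if and only if their invariant-factor lists agree; the partition into similarity classes is {M1}, {M2}, {M3}.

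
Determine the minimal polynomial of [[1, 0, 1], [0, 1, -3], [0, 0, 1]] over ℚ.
m_A(x) = (x - 1)^2

The characteristic polynomial factors as (x - 1)^3. The minimal polynomial is ∏(x - λ)^{k_λ} where k_λ is the size of the largest Jordan block at λ.

For λ = 1: rank(A - I) = 1, and the largest Jordan block has size 2 (the smallest k with rank((A - I)^k) = rank((A - I)^(k+1))).

So m_A(x) = (x - 1)^2.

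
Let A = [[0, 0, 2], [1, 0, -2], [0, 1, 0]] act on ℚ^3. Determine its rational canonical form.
R = [[0, 0, 2], [1, 0, -2], [0, 1, 0]]

The invariant factors of A (the non-unit diagonal entries of the Smith normal form of xI - A over ℚ[x]) are x^3 + 2x - 2, each dividing the next. The characteristic polynomial is their product, x^3 + 2x - 2.

The rational canonical form is the block-diagonal matrix of companion matrices C(f_i):
R = [[0, 0, 2], [1, 0, -2], [0, 1, 0]].

Note the characteristic polynomial does not split into linear factors over ℚ, so A has no Jordan form over ℚ; the rational canonical form exists over any field.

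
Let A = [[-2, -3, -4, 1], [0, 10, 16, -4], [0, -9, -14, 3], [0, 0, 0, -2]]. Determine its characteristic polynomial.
xI - A = [[x + 2, 3, 4, -1], [0, x - 10, -16, 4], [0, 9, x + 14, -3], [0, 0, 0, x + 2]].

Expanding det(xI - A) along the first row:
det(xI - A) = + (x + 2)·det([[x - 10, -16, 4], [9, x + 14, -3], [0, 0, x + 2]]) - (3)·det([[0, -16, 4], [0, x + 14, -3], [0, 0, x + 2]]) + (4)·det([[0, x - 10, 4], [0, 9, -3], [0, 0, x + 2]]) - (-1)·det([[0, x - 10, -16], [0, 9, x + 14], [0, 0, 0]]).

Evaluating gives χ_A(x) = x^4 + 8x^3 + 24x^2 + 32x + 16 = (x + 2)^4.

χ_A(x) = (x + 2)^4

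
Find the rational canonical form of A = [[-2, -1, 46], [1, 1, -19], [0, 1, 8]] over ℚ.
The invariant factors of A (the non-unit diagonal entries of the Smith normal form of xI - A over ℚ[x]) are x(x - 5)(x - 2), each dividing the next. The characteristic polynomial is their product, x(x - 5)(x - 2).

The rational canonical form is the block-diagonal matrix of companion matrices C(f_i):
R = [[0, 0, 0], [1, 0, -10], [0, 1, 7]].

R = [[0, 0, 0], [1, 0, -10], [0, 1, 7]]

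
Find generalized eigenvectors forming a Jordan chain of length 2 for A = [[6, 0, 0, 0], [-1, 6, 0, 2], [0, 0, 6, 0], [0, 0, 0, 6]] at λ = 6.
We seek v_1 ∈ ker((A - 6I)^2) \ ker(A - 6I), then set v_{i+1} = (A - 6I) v_i.

One such chain is v_1 = [[-1, 1, 0, 0]]^T, v_2 = [[0, 1, 0, 0]]^T. Check: (A - 6I) v_2 = [[0, 0, 0, 0]]^T = 0.

v_1 = [[-1, 1, 0, 0]]^T, v_2 = [[0, 1, 0, 0]]^T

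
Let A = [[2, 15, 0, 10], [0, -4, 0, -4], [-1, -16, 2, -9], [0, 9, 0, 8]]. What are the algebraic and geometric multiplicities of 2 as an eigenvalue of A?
The characteristic polynomial is (x - 2)^4, so the factor x - 2 appears with exponent 4: the algebraic multiplicity is 4.

rank(A - 2I) = 2, so the eigenspace has dimension 4 - 2 = 2: the geometric multiplicity is 2.

Since 2 < 4, A is not diagonalizable.

algebraic multiplicity 4, geometric multiplicity 2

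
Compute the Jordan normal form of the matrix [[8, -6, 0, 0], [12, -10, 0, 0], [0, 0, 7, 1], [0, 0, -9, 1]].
J = [[-4, 0, 0, 0], [0, 2, 0, 0], [0, 0, 4, 1], [0, 0, 0, 4]]

The characteristic polynomial is det(xI - A) = (x - 4)^2(x - 2)(x + 4), so the eigenvalues are -4 (algebraic multiplicity 1), 2 (algebraic multiplicity 1), 4 (algebraic multiplicity 2).

For λ = -4: algebraic multiplicity 1 gives one 1×1 block.

For λ = 2: algebraic multiplicity 1 gives one 1×1 block.

For λ = 4: rank(A - 4I) = 3, rank((A - 4I)^2) = 2. The eigenspace has dimension 4 - 3 = 1, so there is 1 Jordan block; the rank sequence gives block sizes [2].

Assembling the blocks gives the Jordan form J above.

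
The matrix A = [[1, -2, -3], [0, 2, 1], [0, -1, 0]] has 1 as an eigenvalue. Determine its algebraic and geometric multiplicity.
algebraic multiplicity 3, geometric multiplicity 1

The characteristic polynomial is (x - 1)^3, so the factor x - 1 appears with exponent 3: the algebraic multiplicity is 3.

rank(A - I) = 2, so the eigenspace has dimension 3 - 2 = 1: the geometric multiplicity is 1.

Since 1 < 3, A is not diagonalizable.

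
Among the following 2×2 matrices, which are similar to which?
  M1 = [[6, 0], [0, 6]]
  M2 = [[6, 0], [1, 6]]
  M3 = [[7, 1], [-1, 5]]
2 classes: {M1}, {M2, M3}

Characteristic polynomials: χ_{M1} = (x - 6)^2, χ_{M2} = (x - 6)^2, χ_{M3} = (x - 6)^2.

{M1}: invariant factors x - 6, x - 6.

{M2, M3}: invariant factors (x - 6)^2.

Matrices are similar if and only if their invariant-factor lists agree; the partition into similarity classes is {M1}, {M2, M3}.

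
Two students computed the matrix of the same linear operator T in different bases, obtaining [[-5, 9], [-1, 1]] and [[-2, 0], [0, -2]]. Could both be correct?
Both have characteristic polynomial (x + 2)^2, but the minimal polynomial of A is (x + 2)^2 while the minimal polynomial of B is x + 2. The minimal polynomial is a similarity invariant, so A and B are not similar.

No.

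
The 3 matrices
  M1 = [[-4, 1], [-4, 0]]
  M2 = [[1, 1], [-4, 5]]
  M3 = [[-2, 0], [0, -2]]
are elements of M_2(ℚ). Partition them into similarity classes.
3 classes: {M1}, {M2}, {M3}

Characteristic polynomials: χ_{M1} = (x + 2)^2, χ_{M2} = (x - 3)^2, χ_{M3} = (x + 2)^2.

{M1}: invariant factors (x + 2)^2.

{M2}: invariant factors (x - 3)^2.

{M3}: invariant factors x + 2, x + 2.

Matrices are similar if and only if their invariant-factor lists agree; the partition into similarity classes is {M1}, {M2}, {M3}.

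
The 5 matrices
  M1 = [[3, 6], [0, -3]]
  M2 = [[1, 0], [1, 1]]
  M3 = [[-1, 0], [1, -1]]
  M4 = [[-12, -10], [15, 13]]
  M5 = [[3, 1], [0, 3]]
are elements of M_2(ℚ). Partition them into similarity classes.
Characteristic polynomials: χ_{M1} = (x - 3)(x + 3), χ_{M2} = (x - 1)^2, χ_{M3} = (x + 1)^2, χ_{M4} = (x - 3)(x + 2), χ_{M5} = (x - 3)^2.

{M1}: invariant factors (x - 3)(x + 3).

{M2}: invariant factors (x - 1)^2.

{M3}: invariant factors (x + 1)^2.

{M4}: invariant factors (x - 3)(x + 2).

{M5}: invariant factors (x - 3)^2.

Matrices are similar if and only if their invariant-factor lists agree; the partition into similarity classes is {M1}, {M2}, {M3}, {M4}, {M5}.

5 classes: {M1}, {M2}, {M3}, {M4}, {M5}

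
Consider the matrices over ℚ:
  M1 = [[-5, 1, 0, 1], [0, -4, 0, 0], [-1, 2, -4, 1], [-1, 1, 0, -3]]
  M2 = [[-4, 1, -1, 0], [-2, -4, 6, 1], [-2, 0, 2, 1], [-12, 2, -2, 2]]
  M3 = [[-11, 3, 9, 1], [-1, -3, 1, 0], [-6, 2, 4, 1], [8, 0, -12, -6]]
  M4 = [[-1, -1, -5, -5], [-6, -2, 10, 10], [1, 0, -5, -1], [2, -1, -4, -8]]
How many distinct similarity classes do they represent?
2 classes: {M1, M3, M4}, {M2}

Characteristic polynomials: χ_{M1} = (x + 4)^4, χ_{M2} = (x - 2)^2(x + 4)^2, χ_{M3} = (x + 4)^4, χ_{M4} = (x + 4)^4.

{M1, M3, M4}: invariant factors (x + 4)^2, (x + 4)^2.

{M2}: invariant factors (x - 2)^2(x + 4)^2.

Matrices are similar if and only if their invariant-factor lists agree; the partition into similarity classes is {M1, M3, M4}, {M2}.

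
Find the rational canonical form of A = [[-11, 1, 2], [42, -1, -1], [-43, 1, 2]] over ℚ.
The invariant factors of A (the non-unit diagonal entries of the Smith normal form of xI - A over ℚ[x]) are (x + 2)(x + 4)^2, each dividing the next. The characteristic polynomial is their product, (x + 2)(x + 4)^2.

The rational canonical form is the block-diagonal matrix of companion matrices C(f_i):
R = [[0, 0, -32], [1, 0, -32], [0, 1, -10]].

R = [[0, 0, -32], [1, 0, -32], [0, 1, -10]]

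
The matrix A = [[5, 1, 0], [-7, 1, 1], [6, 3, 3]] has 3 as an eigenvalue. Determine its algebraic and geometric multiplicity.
algebraic multiplicity 3, geometric multiplicity 1

The characteristic polynomial is (x - 3)^3, so the factor x - 3 appears with exponent 3: the algebraic multiplicity is 3.

rank(A - 3I) = 2, so the eigenspace has dimension 3 - 2 = 1: the geometric multiplicity is 1.

Since 1 < 3, A is not diagonalizable.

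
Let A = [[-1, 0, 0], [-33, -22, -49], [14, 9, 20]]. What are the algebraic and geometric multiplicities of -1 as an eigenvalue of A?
algebraic multiplicity 3, geometric multiplicity 1

The characteristic polynomial is (x + 1)^3, so the factor x + 1 appears with exponent 3: the algebraic multiplicity is 3.

rank(A + I) = 2, so the eigenspace has dimension 3 - 2 = 1: the geometric multiplicity is 1.

Since 1 < 3, A is not diagonalizable.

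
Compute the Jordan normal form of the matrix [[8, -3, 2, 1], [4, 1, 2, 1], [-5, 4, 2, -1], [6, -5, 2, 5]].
The characteristic polynomial is det(xI - A) = (x - 4)^4, so the eigenvalues are 4 (algebraic multiplicity 4).

For λ = 4: rank(A - 4I) = 2, rank((A - 4I)^2) = 0. The eigenspace has dimension 4 - 2 = 2, so there are 2 Jordan blocks; the rank sequence gives block sizes [2, 2].

Assembling the blocks gives the Jordan form J above.

J = [[4, 1, 0, 0], [0, 4, 0, 0], [0, 0, 4, 1], [0, 0, 0, 4]]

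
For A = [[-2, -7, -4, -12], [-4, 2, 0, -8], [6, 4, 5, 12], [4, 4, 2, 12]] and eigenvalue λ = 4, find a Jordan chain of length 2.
v_1 = [[-1, -1, 0, 1]]^T, v_2 = [[1, -2, 2, 0]]^T

We seek v_1 ∈ ker((A - 4I)^2) \ ker(A - 4I), then set v_{i+1} = (A - 4I) v_i.

One such chain is v_1 = [[-1, -1, 0, 1]]^T, v_2 = [[1, -2, 2, 0]]^T. Check: (A - 4I) v_2 = [[0, 0, 0, 0]]^T = 0.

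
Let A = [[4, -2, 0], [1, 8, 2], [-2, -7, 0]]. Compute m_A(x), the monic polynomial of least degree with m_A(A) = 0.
m_A(x) = (x - 4)^3

The characteristic polynomial factors as (x - 4)^3. The minimal polynomial is ∏(x - λ)^{k_λ} where k_λ is the size of the largest Jordan block at λ.

For λ = 4: rank(A - 4I) = 2, and the largest Jordan block has size 3 (the smallest k with rank((A - 4I)^k) = rank((A - 4I)^(k+1))).

So m_A(x) = (x - 4)^3.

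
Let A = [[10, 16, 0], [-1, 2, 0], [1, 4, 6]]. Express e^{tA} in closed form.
e^{tA} = [[(4*t + 1)*e^{6*t}, 16*t*e^{6*t}, 0], [-t*e^{6*t}, (1 - 4*t)*e^{6*t}, 0], [t*e^{6*t}, 4*t*e^{6*t}, e^{6*t}]]

A has Jordan form J = [[6, 1, 0], [0, 6, 0], [0, 0, 6]] with A = PJP^{-1}, so e^{tA} = P e^{tJ} P^{-1}.

For a Jordan block J_k(λ), e^{tJ_k(λ)} = e^{λt} · (I + tN + t^2 N^2/2! + ... + t^{k-1} N^{k-1}/(k-1)!) where N is the nilpotent superdiagonal part.

Assembling the blocks and conjugating back gives the entries of e^{tA} as shown above.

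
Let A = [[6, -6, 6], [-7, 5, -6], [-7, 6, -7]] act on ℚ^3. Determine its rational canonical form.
The invariant factors of A (the non-unit diagonal entries of the Smith normal form of xI - A over ℚ[x]) are x + 1, (x - 6)(x + 1), each dividing the next. The characteristic polynomial is their product, (x - 6)(x + 1)^2.

The rational canonical form is the block-diagonal matrix of companion matrices C(f_i):
R = [[-1, 0, 0], [0, 0, 6], [0, 1, 5]].

R = [[-1, 0, 0], [0, 0, 6], [0, 1, 5]]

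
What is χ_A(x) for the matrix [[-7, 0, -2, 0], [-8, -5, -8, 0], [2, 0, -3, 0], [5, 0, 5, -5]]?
xI - A = [[x + 7, 0, 2, 0], [8, x + 5, 8, 0], [-2, 0, x + 3, 0], [-5, 0, -5, x + 5]].

Expanding det(xI - A) along the first row:
det(xI - A) = + (x + 7)·det([[x + 5, 8, 0], [0, x + 3, 0], [0, -5, x + 5]]) - (0)·det([[8, 8, 0], [-2, x + 3, 0], [-5, -5, x + 5]]) + (2)·det([[8, x + 5, 0], [-2, 0, 0], [-5, 0, x + 5]]) - (0)·det([[8, x + 5, 8], [-2, 0, x + 3], [-5, 0, -5]]).

Evaluating gives χ_A(x) = x^4 + 20x^3 + 150x^2 + 500x + 625 = (x + 5)^4.

χ_A(x) = (x + 5)^4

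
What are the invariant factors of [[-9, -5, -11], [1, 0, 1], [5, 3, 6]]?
(x + 1)^3

The Jordan structure of A has elementary divisors (x + 1)^3. Arranging the block sizes at each eigenvalue in decreasing order and taking row products gives the invariant factors.

Invariant factors (smallest first, each dividing the next): (x + 1)^3.

Check: the last factor (x + 1)^3 is the minimal polynomial, and the product (x + 1)^3 is the characteristic polynomial.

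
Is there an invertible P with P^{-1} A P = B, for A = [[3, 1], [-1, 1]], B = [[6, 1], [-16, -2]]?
Yes.

Two matrices over a field are similar if and only if they have the same invariant factors.

Both A and B have characteristic polynomial (x - 2)^2 and minimal polynomial (x - 2)^2. Computing further, both have invariant factors (x - 2)^2. Hence A and B are similar.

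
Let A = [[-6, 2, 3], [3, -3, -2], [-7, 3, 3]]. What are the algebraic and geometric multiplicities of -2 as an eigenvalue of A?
The characteristic polynomial is (x + 2)^3, so the factor x + 2 appears with exponent 3: the algebraic multiplicity is 3.

rank(A + 2I) = 2, so the eigenspace has dimension 3 - 2 = 1: the geometric multiplicity is 1.

Since 1 < 3, A is not diagonalizable.

algebraic multiplicity 3, geometric multiplicity 1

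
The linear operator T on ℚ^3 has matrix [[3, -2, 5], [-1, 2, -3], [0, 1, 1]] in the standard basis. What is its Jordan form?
J = [[2, 1, 0], [0, 2, 1], [0, 0, 2]]

The characteristic polynomial is det(xI - A) = (x - 2)^3, so the eigenvalues are 2 (algebraic multiplicity 3).

For λ = 2: rank(A - 2I) = 2, rank((A - 2I)^2) = 1, rank((A - 2I)^3) = 0. The eigenspace has dimension 3 - 2 = 1, so there is 1 Jordan block; the rank sequence gives block sizes [3].

Assembling the blocks gives the Jordan form J above.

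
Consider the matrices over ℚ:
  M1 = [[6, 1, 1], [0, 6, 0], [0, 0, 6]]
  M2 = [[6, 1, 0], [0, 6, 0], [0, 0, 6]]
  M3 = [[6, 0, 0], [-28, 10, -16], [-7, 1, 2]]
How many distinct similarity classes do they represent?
Characteristic polynomials: χ_{M1} = (x - 6)^3, χ_{M2} = (x - 6)^3, χ_{M3} = (x - 6)^3.

{M1, M2, M3}: invariant factors x - 6, (x - 6)^2.

Matrices are similar if and only if their invariant-factor lists agree; the partition into similarity classes is {M1, M2, M3}.

1 class: {M1, M2, M3}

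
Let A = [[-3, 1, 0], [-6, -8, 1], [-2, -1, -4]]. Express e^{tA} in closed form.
A has Jordan form J = [[-5, 1, 0], [0, -5, 1], [0, 0, -5]] with A = PJP^{-1}, so e^{tA} = P e^{tJ} P^{-1}.

For a Jordan block J_k(λ), e^{tJ_k(λ)} = e^{λt} · (I + tN + t^2 N^2/2! + ... + t^{k-1} N^{k-1}/(k-1)!) where N is the nilpotent superdiagonal part.

Assembling the blocks and conjugating back gives the entries of e^{tA} as shown above.

e^{tA} = [[(-t^2 + 2*t + 1)*e^{-5*t}, t*(2 - t)*e^{-5*t}/2, t^2*e^{-5*t}/2], [2*t*(t - 3)*e^{-5*t}, (t^2 - 3*t + 1)*e^{-5*t}, t*(1 - t)*e^{-5*t}], [-2*t*e^{-5*t}, -t*e^{-5*t}, (t + 1)*e^{-5*t}]]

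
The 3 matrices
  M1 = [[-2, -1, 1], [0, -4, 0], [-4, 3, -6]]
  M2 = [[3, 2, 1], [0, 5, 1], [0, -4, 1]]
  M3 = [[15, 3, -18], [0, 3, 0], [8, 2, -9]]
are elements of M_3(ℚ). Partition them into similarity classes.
2 classes: {M1}, {M2, M3}

Characteristic polynomials: χ_{M1} = (x + 4)^3, χ_{M2} = (x - 3)^3, χ_{M3} = (x - 3)^3.

{M1}: invariant factors (x + 4)^3.

{M2, M3}: invariant factors x - 3, (x - 3)^2.

Matrices are similar if and only if their invariant-factor lists agree; the partition into similarity classes is {M1}, {M2, M3}.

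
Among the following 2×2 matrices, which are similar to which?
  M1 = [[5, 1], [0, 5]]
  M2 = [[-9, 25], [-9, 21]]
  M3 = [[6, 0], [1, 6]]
Characteristic polynomials: χ_{M1} = (x - 5)^2, χ_{M2} = (x - 6)^2, χ_{M3} = (x - 6)^2.

{M1}: invariant factors (x - 5)^2.

{M2, M3}: invariant factors (x - 6)^2.

Matrices are similar if and only if their invariant-factor lists agree; the partition into similarity classes is {M1}, {M2, M3}.

2 classes: {M1}, {M2, M3}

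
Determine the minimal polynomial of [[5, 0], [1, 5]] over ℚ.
m_A(x) = (x - 5)^2

The characteristic polynomial factors as (x - 5)^2. The minimal polynomial is ∏(x - λ)^{k_λ} where k_λ is the size of the largest Jordan block at λ.

For λ = 5: rank(A - 5I) = 1, and the largest Jordan block has size 2 (the smallest k with rank((A - 5I)^k) = rank((A - 5I)^(k+1))).

So m_A(x) = (x - 5)^2.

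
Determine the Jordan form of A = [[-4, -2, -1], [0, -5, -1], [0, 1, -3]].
J = [[-4, 1, 0], [0, -4, 1], [0, 0, -4]]

The characteristic polynomial is det(xI - A) = (x + 4)^3, so the eigenvalues are -4 (algebraic multiplicity 3).

For λ = -4: rank(A + 4I) = 2, rank((A + 4I)^2) = 1, rank((A + 4I)^3) = 0. The eigenspace has dimension 3 - 2 = 1, so there is 1 Jordan block; the rank sequence gives block sizes [3].

Assembling the blocks gives the Jordan form J above.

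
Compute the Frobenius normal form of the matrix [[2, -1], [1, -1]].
The invariant factors of A (the non-unit diagonal entries of the Smith normal form of xI - A over ℚ[x]) are x^2 - x - 1, each dividing the next. The characteristic polynomial is their product, x^2 - x - 1.

The rational canonical form is the block-diagonal matrix of companion matrices C(f_i):
R = [[0, 1], [1, 1]].

Note the characteristic polynomial does not split into linear factors over ℚ, so A has no Jordan form over ℚ; the rational canonical form exists over any field.

R = [[0, 1], [1, 1]]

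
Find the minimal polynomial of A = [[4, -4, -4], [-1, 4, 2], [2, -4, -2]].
m_A(x) = (x - 2)^2

The characteristic polynomial factors as (x - 2)^3. The minimal polynomial is ∏(x - λ)^{k_λ} where k_λ is the size of the largest Jordan block at λ.

For λ = 2: rank(A - 2I) = 1, and the largest Jordan block has size 2 (the smallest k with rank((A - 2I)^k) = rank((A - 2I)^(k+1))).

So m_A(x) = (x - 2)^2.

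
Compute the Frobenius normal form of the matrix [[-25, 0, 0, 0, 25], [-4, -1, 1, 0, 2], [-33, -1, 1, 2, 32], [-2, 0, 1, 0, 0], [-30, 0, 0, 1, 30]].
The invariant factors of A (the non-unit diagonal entries of the Smith normal form of xI - A over ℚ[x]) are (x - 1)(x^2 - 2x - 5)^2, each dividing the next. The characteristic polynomial is their product, (x - 1)(x^2 - 2x - 5)^2.

The rational canonical form is the block-diagonal matrix of companion matrices C(f_i):
R = [[0, 0, 0, 0, 25], [1, 0, 0, 0, -5], [0, 1, 0, 0, -26], [0, 0, 1, 0, 2], [0, 0, 0, 1, 5]].

Note the characteristic polynomial does not split into linear factors over ℚ, so A has no Jordan form over ℚ; the rational canonical form exists over any field.

R = [[0, 0, 0, 0, 25], [1, 0, 0, 0, -5], [0, 1, 0, 0, -26], [0, 0, 1, 0, 2], [0, 0, 0, 1, 5]]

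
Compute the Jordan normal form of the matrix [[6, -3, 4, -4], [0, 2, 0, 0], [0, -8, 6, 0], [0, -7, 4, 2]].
J = [[2, 1, 0, 0], [0, 2, 0, 0], [0, 0, 6, 0], [0, 0, 0, 6]]

The characteristic polynomial is det(xI - A) = (x - 6)^2(x - 2)^2, so the eigenvalues are 2 (algebraic multiplicity 2), 6 (algebraic multiplicity 2).

For λ = 2: rank(A - 2I) = 3, rank((A - 2I)^2) = 2. The eigenspace has dimension 4 - 3 = 1, so there is 1 Jordan block; the rank sequence gives block sizes [2].

For λ = 6: rank(A - 6I) = 2. The eigenspace has dimension 4 - 2 = 2, so there are 2 Jordan blocks; the rank sequence gives block sizes [1, 1].

Assembling the blocks gives the Jordan form J above.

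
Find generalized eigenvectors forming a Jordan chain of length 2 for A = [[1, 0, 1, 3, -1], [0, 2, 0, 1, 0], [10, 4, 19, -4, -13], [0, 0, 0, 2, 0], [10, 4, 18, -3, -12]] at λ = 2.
We seek v_1 ∈ ker((A - 2I)^2) \ ker(A - 2I), then set v_{i+1} = (A - 2I) v_i.

One such chain is v_1 = [[2, 0, -1, 1, 0]]^T, v_2 = [[0, 1, -1, 0, -1]]^T. Check: (A - 2I) v_2 = [[0, 0, 0, 0, 0]]^T = 0.

v_1 = [[2, 0, -1, 1, 0]]^T, v_2 = [[0, 1, -1, 0, -1]]^T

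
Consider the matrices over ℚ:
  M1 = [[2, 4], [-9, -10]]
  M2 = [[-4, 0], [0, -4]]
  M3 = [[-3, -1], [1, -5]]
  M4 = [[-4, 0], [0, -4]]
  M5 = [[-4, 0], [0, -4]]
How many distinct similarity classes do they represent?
Characteristic polynomials: χ_{M1} = (x + 4)^2, χ_{M2} = (x + 4)^2, χ_{M3} = (x + 4)^2, χ_{M4} = (x + 4)^2, χ_{M5} = (x + 4)^2.

{M1, M3}: invariant factors (x + 4)^2.

{M2, M4, M5}: invariant factors x + 4, x + 4.

Matrices are similar if and only if their invariant-factor lists agree; the partition into similarity classes is {M1, M3}, {M2, M4, M5}.

2 classes: {M1, M3}, {M2, M4, M5}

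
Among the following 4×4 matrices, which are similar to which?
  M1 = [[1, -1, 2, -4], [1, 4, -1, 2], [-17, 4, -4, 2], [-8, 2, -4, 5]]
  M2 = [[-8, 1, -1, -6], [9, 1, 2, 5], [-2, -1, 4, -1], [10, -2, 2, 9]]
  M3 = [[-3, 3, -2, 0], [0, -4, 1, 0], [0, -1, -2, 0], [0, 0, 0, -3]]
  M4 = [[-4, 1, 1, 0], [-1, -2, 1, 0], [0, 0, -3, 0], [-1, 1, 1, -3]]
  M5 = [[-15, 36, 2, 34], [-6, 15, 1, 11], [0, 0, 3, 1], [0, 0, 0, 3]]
Characteristic polynomials: χ_{M1} = (x - 3)^3(x + 3), χ_{M2} = (x - 3)^3(x + 3), χ_{M3} = (x + 3)^4, χ_{M4} = (x + 3)^4, χ_{M5} = (x - 3)^3(x + 3).

{M1, M2, M5}: invariant factors (x - 3)^3(x + 3).

{M3}: invariant factors x + 3, (x + 3)^3.

{M4}: invariant factors x + 3, x + 3, (x + 3)^2.

Matrices are similar if and only if their invariant-factor lists agree; the partition into similarity classes is {M1, M2, M5}, {M3}, {M4}.

3 classes: {M1, M2, M5}, {M3}, {M4}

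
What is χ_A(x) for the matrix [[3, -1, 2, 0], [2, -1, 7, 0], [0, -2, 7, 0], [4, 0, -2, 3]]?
xI - A = [[x - 3, 1, -2, 0], [-2, x + 1, -7, 0], [0, 2, x - 7, 0], [-4, 0, 2, x - 3]].

Expanding det(xI - A) along the first row:
det(xI - A) = + (x - 3)·det([[x + 1, -7, 0], [2, x - 7, 0], [0, 2, x - 3]]) - (1)·det([[-2, -7, 0], [0, x - 7, 0], [-4, 2, x - 3]]) + (-2)·det([[-2, x + 1, 0], [0, 2, 0], [-4, 0, x - 3]]) - (0)·det([[-2, x + 1, -7], [0, 2, x - 7], [-4, 0, 2]]).

Evaluating gives χ_A(x) = x^4 - 12x^3 + 54x^2 - 108x + 81 = (x - 3)^4.

χ_A(x) = (x - 3)^4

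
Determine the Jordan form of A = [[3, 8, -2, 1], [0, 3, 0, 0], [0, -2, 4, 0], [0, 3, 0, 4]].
J = [[3, 1, 0, 0], [0, 3, 0, 0], [0, 0, 4, 0], [0, 0, 0, 4]]

The characteristic polynomial is det(xI - A) = (x - 4)^2(x - 3)^2, so the eigenvalues are 3 (algebraic multiplicity 2), 4 (algebraic multiplicity 2).

For λ = 3: rank(A - 3I) = 3, rank((A - 3I)^2) = 2. The eigenspace has dimension 4 - 3 = 1, so there is 1 Jordan block; the rank sequence gives block sizes [2].

For λ = 4: rank(A - 4I) = 2. The eigenspace has dimension 4 - 2 = 2, so there are 2 Jordan blocks; the rank sequence gives block sizes [1, 1].

Assembling the blocks gives the Jordan form J above.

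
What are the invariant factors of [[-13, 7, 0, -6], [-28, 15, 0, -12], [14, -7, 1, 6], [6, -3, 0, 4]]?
x - 1, (x - 4)(x - 1)^2

The Jordan structure of A has elementary divisors (x - 1)^2, (x - 1), (x - 4). Arranging the block sizes at each eigenvalue in decreasing order and taking row products gives the invariant factors.

Invariant factors (smallest first, each dividing the next): x - 1, (x - 4)(x - 1)^2.

Check: the last factor (x - 4)(x - 1)^2 is the minimal polynomial, and the product (x - 4)(x - 1)^3 is the characteristic polynomial.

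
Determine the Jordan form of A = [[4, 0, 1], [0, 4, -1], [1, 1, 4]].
J = [[4, 1, 0], [0, 4, 1], [0, 0, 4]]

The characteristic polynomial is det(xI - A) = (x - 4)^3, so the eigenvalues are 4 (algebraic multiplicity 3).

For λ = 4: rank(A - 4I) = 2, rank((A - 4I)^2) = 1, rank((A - 4I)^3) = 0. The eigenspace has dimension 3 - 2 = 1, so there is 1 Jordan block; the rank sequence gives block sizes [3].

Assembling the blocks gives the Jordan form J above.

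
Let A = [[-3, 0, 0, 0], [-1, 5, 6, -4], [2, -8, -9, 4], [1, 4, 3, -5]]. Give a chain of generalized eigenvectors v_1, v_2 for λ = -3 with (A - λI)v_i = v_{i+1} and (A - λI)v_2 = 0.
v_1 = [[0, 1, -1, 0]]^T, v_2 = [[0, 2, -2, 1]]^T

We seek v_1 ∈ ker((A + 3I)^2) \ ker(A + 3I), then set v_{i+1} = (A + 3I) v_i.

One such chain is v_1 = [[0, 1, -1, 0]]^T, v_2 = [[0, 2, -2, 1]]^T. Check: (A + 3I) v_2 = [[0, 0, 0, 0]]^T = 0.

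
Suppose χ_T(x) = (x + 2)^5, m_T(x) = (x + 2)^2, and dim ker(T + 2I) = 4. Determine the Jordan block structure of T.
Jordan blocks: (-2, 2), (-2, 1), (-2, 1), (-2, 1)

λ = -2: algebraic multiplicity 5 (exponent in χ_T), largest block size 2 (exponent in m_T), 4 blocks (geometric multiplicity). These force block sizes [2, 1, 1, 1].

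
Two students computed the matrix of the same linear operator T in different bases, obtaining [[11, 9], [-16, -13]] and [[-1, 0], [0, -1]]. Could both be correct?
Both have characteristic polynomial (x + 1)^2, but the minimal polynomial of A is (x + 1)^2 while the minimal polynomial of B is x + 1. The minimal polynomial is a similarity invariant, so A and B are not similar.

No.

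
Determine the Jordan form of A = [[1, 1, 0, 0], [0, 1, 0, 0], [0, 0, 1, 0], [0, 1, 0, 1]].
J = [[1, 1, 0, 0], [0, 1, 0, 0], [0, 0, 1, 0], [0, 0, 0, 1]]

The characteristic polynomial is det(xI - A) = (x - 1)^4, so the eigenvalues are 1 (algebraic multiplicity 4).

For λ = 1: rank(A - I) = 1, rank((A - I)^2) = 0. The eigenspace has dimension 4 - 1 = 3, so there are 3 Jordan blocks; the rank sequence gives block sizes [2, 1, 1].

Assembling the blocks gives the Jordan form J above.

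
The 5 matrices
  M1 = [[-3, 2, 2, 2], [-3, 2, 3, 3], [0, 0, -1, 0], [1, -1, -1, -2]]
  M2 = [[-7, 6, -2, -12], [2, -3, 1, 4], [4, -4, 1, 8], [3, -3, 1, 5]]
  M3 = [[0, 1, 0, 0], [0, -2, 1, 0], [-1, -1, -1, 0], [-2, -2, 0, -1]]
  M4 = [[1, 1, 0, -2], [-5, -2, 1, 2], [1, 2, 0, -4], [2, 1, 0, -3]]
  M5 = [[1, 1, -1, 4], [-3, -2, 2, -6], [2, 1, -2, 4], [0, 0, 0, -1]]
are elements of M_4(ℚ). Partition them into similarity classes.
2 classes: {M1}, {M2, M3, M4, M5}

Characteristic polynomials: χ_{M1} = (x + 1)^4, χ_{M2} = (x + 1)^4, χ_{M3} = (x + 1)^4, χ_{M4} = (x + 1)^4, χ_{M5} = (x + 1)^4.

{M1}: invariant factors x + 1, x + 1, (x + 1)^2.

{M2, M3, M4, M5}: invariant factors x + 1, (x + 1)^3.

Matrices are similar if and only if their invariant-factor lists agree; the partition into similarity classes is {M1}, {M2, M3, M4, M5}.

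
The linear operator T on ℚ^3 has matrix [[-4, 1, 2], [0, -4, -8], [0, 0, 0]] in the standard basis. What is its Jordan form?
J = [[-4, 1, 0], [0, -4, 0], [0, 0, 0]]

The characteristic polynomial is det(xI - A) = x(x + 4)^2, so the eigenvalues are -4 (algebraic multiplicity 2), 0 (algebraic multiplicity 1).

For λ = -4: rank(A + 4I) = 2, rank((A + 4I)^2) = 1. The eigenspace has dimension 3 - 2 = 1, so there is 1 Jordan block; the rank sequence gives block sizes [2].

For λ = 0: algebraic multiplicity 1 gives one 1×1 block.

Assembling the blocks gives the Jordan form J above.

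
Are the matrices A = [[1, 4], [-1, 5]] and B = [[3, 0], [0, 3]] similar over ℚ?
No.

Both have characteristic polynomial (x - 3)^2, but the minimal polynomial of A is (x - 3)^2 while the minimal polynomial of B is x - 3. The minimal polynomial is a similarity invariant, so A and B are not similar.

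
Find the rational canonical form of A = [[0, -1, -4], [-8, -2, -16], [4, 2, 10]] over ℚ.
The invariant factors of A (the non-unit diagonal entries of the Smith normal form of xI - A over ℚ[x]) are x - 2, (x - 4)(x - 2), each dividing the next. The characteristic polynomial is their product, (x - 4)(x - 2)^2.

The rational canonical form is the block-diagonal matrix of companion matrices C(f_i):
R = [[2, 0, 0], [0, 0, -8], [0, 1, 6]].

R = [[2, 0, 0], [0, 0, -8], [0, 1, 6]]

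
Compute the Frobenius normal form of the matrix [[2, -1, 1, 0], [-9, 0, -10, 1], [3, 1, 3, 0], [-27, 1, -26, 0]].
The invariant factors of A (the non-unit diagonal entries of the Smith normal form of xI - A over ℚ[x]) are (x - 5)(x^3 + 3x + 5), each dividing the next. The characteristic polynomial is their product, (x - 5)(x^3 + 3x + 5).

The rational canonical form is the block-diagonal matrix of companion matrices C(f_i):
R = [[0, 0, 0, 25], [1, 0, 0, 10], [0, 1, 0, -3], [0, 0, 1, 5]].

Note the characteristic polynomial does not split into linear factors over ℚ, so A has no Jordan form over ℚ; the rational canonical form exists over any field.

R = [[0, 0, 0, 25], [1, 0, 0, 10], [0, 1, 0, -3], [0, 0, 1, 5]]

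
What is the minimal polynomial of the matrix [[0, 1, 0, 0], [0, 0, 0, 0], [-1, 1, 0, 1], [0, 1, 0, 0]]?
The characteristic polynomial factors as x^4. The minimal polynomial is ∏(x - λ)^{k_λ} where k_λ is the size of the largest Jordan block at λ.

For λ = 0: rank(A) = 2, and the largest Jordan block has size 2 (the smallest k with rank(A^k) = rank(A^(k+1))).

So m_A(x) = x^2.

m_A(x) = x^2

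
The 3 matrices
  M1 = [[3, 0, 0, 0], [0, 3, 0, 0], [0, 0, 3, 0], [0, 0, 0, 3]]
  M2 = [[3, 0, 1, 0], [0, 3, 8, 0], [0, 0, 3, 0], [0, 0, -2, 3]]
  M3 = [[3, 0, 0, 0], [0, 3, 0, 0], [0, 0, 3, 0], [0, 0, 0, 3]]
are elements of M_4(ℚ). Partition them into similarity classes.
2 classes: {M1, M3}, {M2}

Characteristic polynomials: χ_{M1} = (x - 3)^4, χ_{M2} = (x - 3)^4, χ_{M3} = (x - 3)^4.

{M1, M3}: invariant factors x - 3, x - 3, x - 3, x - 3.

{M2}: invariant factors x - 3, x - 3, (x - 3)^2.

Matrices are similar if and only if their invariant-factor lists agree; the partition into similarity classes is {M1, M3}, {M2}.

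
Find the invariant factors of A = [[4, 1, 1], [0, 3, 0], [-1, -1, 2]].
The Jordan structure of A has elementary divisors (x - 3)^2, (x - 3). Arranging the block sizes at each eigenvalue in decreasing order and taking row products gives the invariant factors.

Invariant factors (smallest first, each dividing the next): x - 3, (x - 3)^2.

Check: the last factor (x - 3)^2 is the minimal polynomial, and the product (x - 3)^3 is the characteristic polynomial.

x - 3, (x - 3)^2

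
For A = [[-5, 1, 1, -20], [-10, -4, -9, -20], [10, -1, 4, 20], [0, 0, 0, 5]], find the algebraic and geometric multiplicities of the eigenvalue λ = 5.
algebraic multiplicity 2, geometric multiplicity 2

The characteristic polynomial is (x - 5)^2(x + 5)^2, so the factor x - 5 appears with exponent 2: the algebraic multiplicity is 2.

rank(A - 5I) = 2, so the eigenspace has dimension 4 - 2 = 2: the geometric multiplicity is 2.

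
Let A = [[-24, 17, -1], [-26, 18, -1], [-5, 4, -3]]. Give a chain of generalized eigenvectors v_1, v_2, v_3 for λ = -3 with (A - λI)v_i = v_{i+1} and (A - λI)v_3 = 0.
v_1 = [[0, 0, 1]]^T, v_2 = [[-1, -1, 0]]^T, v_3 = [[4, 5, 1]]^T

We seek v_1 ∈ ker((A + 3I)^3) \ ker((A + 3I)^2), then set v_{i+1} = (A + 3I) v_i.

One such chain is v_1 = [[0, 0, 1]]^T, v_2 = [[-1, -1, 0]]^T, v_3 = [[4, 5, 1]]^T. Check: (A + 3I) v_3 = [[0, 0, 0]]^T = 0.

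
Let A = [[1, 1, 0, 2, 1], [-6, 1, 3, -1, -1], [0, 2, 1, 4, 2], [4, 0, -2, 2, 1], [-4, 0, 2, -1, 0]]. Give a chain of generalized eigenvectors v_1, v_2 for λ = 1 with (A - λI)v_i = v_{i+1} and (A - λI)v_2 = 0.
We seek v_1 ∈ ker((A - I)^2) \ ker(A - I), then set v_{i+1} = (A - I) v_i.

One such chain is v_1 = [[0, -1, 0, 0, 1]]^T, v_2 = [[0, -1, 0, 1, -1]]^T. Check: (A - I) v_2 = [[0, 0, 0, 0, 0]]^T = 0.

v_1 = [[0, -1, 0, 0, 1]]^T, v_2 = [[0, -1, 0, 1, -1]]^T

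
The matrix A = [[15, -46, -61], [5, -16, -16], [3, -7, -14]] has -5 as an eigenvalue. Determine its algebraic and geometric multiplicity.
algebraic multiplicity 3, geometric multiplicity 1

The characteristic polynomial is (x + 5)^3, so the factor x + 5 appears with exponent 3: the algebraic multiplicity is 3.

rank(A + 5I) = 2, so the eigenspace has dimension 3 - 2 = 1: the geometric multiplicity is 1.

Since 1 < 3, A is not diagonalizable.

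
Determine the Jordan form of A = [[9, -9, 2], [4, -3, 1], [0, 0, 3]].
J = [[3, 1, 0], [0, 3, 1], [0, 0, 3]]

The characteristic polynomial is det(xI - A) = (x - 3)^3, so the eigenvalues are 3 (algebraic multiplicity 3).

For λ = 3: rank(A - 3I) = 2, rank((A - 3I)^2) = 1, rank((A - 3I)^3) = 0. The eigenspace has dimension 3 - 2 = 1, so there is 1 Jordan block; the rank sequence gives block sizes [3].

Assembling the blocks gives the Jordan form J above.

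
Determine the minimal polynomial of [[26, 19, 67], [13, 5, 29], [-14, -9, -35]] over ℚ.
The characteristic polynomial factors as (x - 2)(x + 3)^2. The minimal polynomial is ∏(x - λ)^{k_λ} where k_λ is the size of the largest Jordan block at λ.

For λ = -3: rank(A + 3I) = 2, and the largest Jordan block has size 2 (the smallest k with rank((A + 3I)^k) = rank((A + 3I)^(k+1))).
For λ = 2: rank(A - 2I) = 2, and the largest Jordan block has size 1 (the smallest k with rank((A - 2I)^k) = rank((A - 2I)^(k+1))).

So m_A(x) = (x - 2)(x + 3)^2.

m_A(x) = (x - 2)(x + 3)^2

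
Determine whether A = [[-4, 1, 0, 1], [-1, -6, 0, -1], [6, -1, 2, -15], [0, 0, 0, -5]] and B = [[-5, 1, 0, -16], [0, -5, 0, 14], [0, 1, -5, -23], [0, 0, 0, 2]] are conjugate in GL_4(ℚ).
Two matrices over a field are similar if and only if they have the same invariant factors.

Both A and B have characteristic polynomial (x - 2)(x + 5)^3 and minimal polynomial (x - 2)(x + 5)^2. Computing further, both have invariant factors x + 5, (x - 2)(x + 5)^2. Hence A and B are similar.

Yes.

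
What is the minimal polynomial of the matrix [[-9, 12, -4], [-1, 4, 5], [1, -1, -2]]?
The characteristic polynomial factors as (x - 3)(x + 5)^2. The minimal polynomial is ∏(x - λ)^{k_λ} where k_λ is the size of the largest Jordan block at λ.

For λ = -5: rank(A + 5I) = 2, and the largest Jordan block has size 2 (the smallest k with rank((A + 5I)^k) = rank((A + 5I)^(k+1))).
For λ = 3: rank(A - 3I) = 2, and the largest Jordan block has size 1 (the smallest k with rank((A - 3I)^k) = rank((A - 3I)^(k+1))).

So m_A(x) = (x - 3)(x + 5)^2.

m_A(x) = (x - 3)(x + 5)^2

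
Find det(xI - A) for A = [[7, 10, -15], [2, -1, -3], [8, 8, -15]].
xI - A = [[x - 7, -10, 15], [-2, x + 1, 3], [-8, -8, x + 15]].

Expanding det(xI - A) along the first row:
det(xI - A) = + (x - 7)·det([[x + 1, 3], [-8, x + 15]]) - (-10)·det([[-2, 3], [-8, x + 15]]) + (15)·det([[-2, x + 1], [-8, -8]]).

Evaluating gives χ_A(x) = x^3 + 9x^2 + 27x + 27 = (x + 3)^3.

χ_A(x) = (x + 3)^3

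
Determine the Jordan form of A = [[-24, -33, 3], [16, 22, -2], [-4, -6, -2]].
The characteristic polynomial is det(xI - A) = x(x + 2)^2, so the eigenvalues are -2 (algebraic multiplicity 2), 0 (algebraic multiplicity 1).

For λ = -2: rank(A + 2I) = 2, rank((A + 2I)^2) = 1. The eigenspace has dimension 3 - 2 = 1, so there is 1 Jordan block; the rank sequence gives block sizes [2].

For λ = 0: algebraic multiplicity 1 gives one 1×1 block.

Assembling the blocks gives the Jordan form J above.

J = [[-2, 1, 0], [0, -2, 0], [0, 0, 0]]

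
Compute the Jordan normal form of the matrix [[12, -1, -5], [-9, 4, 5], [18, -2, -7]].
J = [[3, 1, 0], [0, 3, 0], [0, 0, 3]]

The characteristic polynomial is det(xI - A) = (x - 3)^3, so the eigenvalues are 3 (algebraic multiplicity 3).

For λ = 3: rank(A - 3I) = 1, rank((A - 3I)^2) = 0. The eigenspace has dimension 3 - 1 = 2, so there are 2 Jordan blocks; the rank sequence gives block sizes [2, 1].

Assembling the blocks gives the Jordan form J above.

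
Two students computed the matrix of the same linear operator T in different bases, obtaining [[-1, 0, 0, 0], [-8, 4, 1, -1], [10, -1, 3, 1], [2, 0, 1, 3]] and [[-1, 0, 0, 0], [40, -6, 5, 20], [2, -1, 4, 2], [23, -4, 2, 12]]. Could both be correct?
Two matrices over a field are similar if and only if they have the same invariant factors.

Both A and B have characteristic polynomial (x - 4)(x - 3)^2(x + 1) and minimal polynomial (x - 4)(x - 3)^2(x + 1). Computing further, both have invariant factors (x - 4)(x - 3)^2(x + 1). Hence A and B are similar.

Yes.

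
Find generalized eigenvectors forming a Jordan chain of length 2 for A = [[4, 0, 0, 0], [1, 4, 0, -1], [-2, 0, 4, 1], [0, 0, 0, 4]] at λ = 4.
We seek v_1 ∈ ker((A - 4I)^2) \ ker(A - 4I), then set v_{i+1} = (A - 4I) v_i.

One such chain is v_1 = [[0, 0, -1, -1]]^T, v_2 = [[0, 1, -1, 0]]^T. Check: (A - 4I) v_2 = [[0, 0, 0, 0]]^T = 0.

v_1 = [[0, 0, -1, -1]]^T, v_2 = [[0, 1, -1, 0]]^T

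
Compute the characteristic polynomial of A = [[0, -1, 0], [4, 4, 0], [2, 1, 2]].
xI - A = [[x, 1, 0], [-4, x - 4, 0], [-2, -1, x - 2]].

Expanding det(xI - A) along the first row:
det(xI - A) = + (x)·det([[x - 4, 0], [-1, x - 2]]) - (1)·det([[-4, 0], [-2, x - 2]]) + (0)·det([[-4, x - 4], [-2, -1]]).

Evaluating gives χ_A(x) = x^3 - 6x^2 + 12x - 8 = (x - 2)^3.

χ_A(x) = (x - 2)^3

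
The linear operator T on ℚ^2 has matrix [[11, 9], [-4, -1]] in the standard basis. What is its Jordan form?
The characteristic polynomial is det(xI - A) = (x - 5)^2, so the eigenvalues are 5 (algebraic multiplicity 2).

For λ = 5: rank(A - 5I) = 1, rank((A - 5I)^2) = 0. The eigenspace has dimension 2 - 1 = 1, so there is 1 Jordan block; the rank sequence gives block sizes [2].

Assembling the blocks gives the Jordan form J above.

J = [[5, 1], [0, 5]]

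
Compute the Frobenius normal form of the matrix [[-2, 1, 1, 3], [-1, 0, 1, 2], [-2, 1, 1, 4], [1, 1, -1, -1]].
The invariant factors of A (the non-unit diagonal entries of the Smith normal form of xI - A over ℚ[x]) are (x - 1)(x + 1)^3, each dividing the next. The characteristic polynomial is their product, (x - 1)(x + 1)^3.

The rational canonical form is the block-diagonal matrix of companion matrices C(f_i):
R = [[0, 0, 0, 1], [1, 0, 0, 2], [0, 1, 0, 0], [0, 0, 1, -2]].

R = [[0, 0, 0, 1], [1, 0, 0, 2], [0, 1, 0, 0], [0, 0, 1, -2]]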